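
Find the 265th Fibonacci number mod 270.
145

Matrix identity: Q^n = [[F_(n+1), F_n], [F_n, F_(n-1)]] with Q = [[1,1],[1,0]].
n = 265 = 100001001₂. Square-and-multiply, entries mod 270:
Q^1 = [[1,1],[1,0]]
Q^2 = (Q^1)² = [[2,1],[1,1]]
Q^4 = (Q^2)² = [[5,3],[3,2]]
Q^8 = (Q^4)² = [[34,21],[21,13]]
Q^16 = (Q^8)² = [[247,177],[177,70]]
Q^33 = (Q^16)²·Q = [[217,268],[268,219]]
Q^66 = (Q^33)² = [[113,208],[208,175]]
Q^132 = (Q^66)² = [[143,234],[234,179]]
Q^265 = (Q^132)²·Q = [[163,145],[145,18]]
F_265 mod 270 = Q^265[0][1] = 145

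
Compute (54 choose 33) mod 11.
4

Using Lucas' theorem:
Write n=54 and k=33 in base 11:
n in base 11: [4, 10]
k in base 11: [3, 0]
C(54,33) mod 11 = ∏ C(n_i, k_i) mod 11
Digit binomials (mod 11): C(4,3) = 4; C(10,0) = 1
Product: 4 × 1 = 4 ≡ 4 (mod 11)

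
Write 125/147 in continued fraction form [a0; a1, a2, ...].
[0; 1, 5, 1, 2, 7]

Euclidean algorithm steps:
125 = 0 × 147 + 125
147 = 1 × 125 + 22
125 = 5 × 22 + 15
22 = 1 × 15 + 7
15 = 2 × 7 + 1
7 = 7 × 1 + 0
Continued fraction: [0; 1, 5, 1, 2, 7]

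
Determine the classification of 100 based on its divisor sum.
abundant

Proper divisors of 100: sum = 1 + 2 + 4 + 5 + 10 + 20 + 25 + 50 = 117
Since 117 > 100, 100 is abundant.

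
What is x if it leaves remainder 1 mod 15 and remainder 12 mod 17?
46

Using Chinese Remainder Theorem:
M = 15 × 17 = 255
M1 = 17, M2 = 15
y1 = 17^(-1) mod 15 = 8
y2 = 15^(-1) mod 17 = 8
x = (1×17×8 + 12×15×8) mod 255 = 46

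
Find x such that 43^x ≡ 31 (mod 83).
4

Baby-step giant-step with step n = ⌈√83⌉ = 10.
Baby steps 43^j mod 83 (j:value) for j=0..9: 0:1, 1:43, 2:23, 3:76, 4:31, 5:5, 6:49, 7:32, 8:48, 9:72.
h = 31 is already in the table at j=4, so x = 4.
Check: 43^4 ≡ 31 (mod 83).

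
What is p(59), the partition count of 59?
831820

p(n) counts ways to write n as a sum of positive integers (order ignored).
Euler's pentagonal recurrence: p(k) = p(k-1) + p(k-2) - p(k-5) - p(k-7) + p(k-12) + p(k-15) - ... (offsets j(3j∓1)/2, signs ++--, p(0)=1, p(<0)=0).
DP table for k = 0..58: p(0)=1, p(1)=1, p(2)=2, p(3)=3, p(4)=5, p(5)=7, p(6)=11, p(7)=15, p(8)=22, p(9)=30, p(10)=42, p(11)=56, p(12)=77, p(13)=101, p(14)=135, p(15)=176, p(16)=231, p(17)=297, p(18)=385, p(19)=490, p(20)=627, p(21)=792, p(22)=1002, p(23)=1255, p(24)=1575, p(25)=1958, p(26)=2436, p(27)=3010, p(28)=3718, p(29)=4565, p(30)=5604, p(31)=6842, p(32)=8349, p(33)=10143, p(34)=12310, p(35)=14883, p(36)=17977, p(37)=21637, p(38)=26015, p(39)=31185, p(40)=37338, p(41)=44583, p(42)=53174, p(43)=63261, p(44)=75175, p(45)=89134, p(46)=105558, p(47)=124754, p(48)=147273, p(49)=173525, p(50)=204226, p(51)=239943, p(52)=281589, p(53)=329931, p(54)=386155, p(55)=451276, p(56)=526823, p(57)=614154, p(58)=715220.
Final step: p(59) = p(58) + p(57) - p(54) - p(52) + p(47) + p(44) - p(37) - p(33) + p(24) + p(19) - p(8) - p(2)
= 715220 + 614154 - 386155 - 281589 + 124754 + 75175 - 21637 - 10143 + 1575 + 490 - 22 - 2
= 831820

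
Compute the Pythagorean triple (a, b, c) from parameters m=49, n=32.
(1377, 3136, 3425)

Euclid's formula: a = m² - n², b = 2mn, c = m² + n²
m = 49, n = 32
a = 49² - 32² = 2401 - 1024 = 1377
b = 2 × 49 × 32 = 3136
c = 49² + 32² = 2401 + 1024 = 3425
Verification: 1377² + 3136² = 1896129 + 9834496 = 11730625 = 3425² ✓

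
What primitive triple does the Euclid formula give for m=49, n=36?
(1105, 3528, 3697)

Euclid's formula: a = m² - n², b = 2mn, c = m² + n²
m = 49, n = 36
a = 49² - 36² = 2401 - 1296 = 1105
b = 2 × 49 × 36 = 3528
c = 49² + 36² = 2401 + 1296 = 3697
Verification: 1105² + 3528² = 1221025 + 12446784 = 13667809 = 3697² ✓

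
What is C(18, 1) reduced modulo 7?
4

Using Lucas' theorem:
Write n=18 and k=1 in base 7:
n in base 7: [2, 4]
k in base 7: [0, 1]
C(18,1) mod 7 = ∏ C(n_i, k_i) mod 7
Digit binomials (mod 7): C(2,0) = 1; C(4,1) = 4
Product: 1 × 4 = 4 ≡ 4 (mod 7)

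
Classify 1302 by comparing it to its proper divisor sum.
abundant

Proper divisors of 1302: sum = 1 + 2 + 3 + 6 + 7 + 14 + 21 + 31 + 42 + 62 + 93 + 186 + 217 + 434 + 651 = 1770
Since 1770 > 1302, 1302 is abundant.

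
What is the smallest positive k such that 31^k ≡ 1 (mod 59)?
58

59 is prime, so ord(31) divides φ(59) = 58.
Divisors of 58: 1, 2, 29, 58.
Repeated squaring: 31^1 ≡ 31, 31^2 ≡ 17, 31^4 ≡ 53, 31^8 ≡ 36, 31^16 ≡ 57, 31^32 ≡ 4 (mod 59).
Test 31^d mod 59 for each divisor d in increasing order:
31^1 ≡ 31
31^2 ≡ 17
31^29 = 31^16·31^8·31^4·31^1 ≡ 58
31^58 = 31^32·31^16·31^8·31^2 ≡ 1  ← first divisor giving 1
The order is 58.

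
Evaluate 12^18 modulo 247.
1

Repeated squaring. Binary of 18 = 10010.
12^1 ≡ 12 (mod 247); 12^2 ≡ 144 (mod 247); 12^4 ≡ 235 (mod 247); 12^8 ≡ 144 (mod 247); 12^16 ≡ 235 (mod 247)
12^18 = 12^2 × 12^16 ≡ 1 (mod 247)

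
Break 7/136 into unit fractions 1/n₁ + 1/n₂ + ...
1/20 + 1/680

Greedy algorithm:
7/136: ceiling(136/7) = 20, use 1/20
1/680: ceiling(680/1) = 680, use 1/680
Result: 7/136 = 1/20 + 1/680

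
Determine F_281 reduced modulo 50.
31

Matrix identity: Q^n = [[F_(n+1), F_n], [F_n, F_(n-1)]] with Q = [[1,1],[1,0]].
n = 281 = 100011001₂. Square-and-multiply, entries mod 50:
Q^1 = [[1,1],[1,0]]
Q^2 = (Q^1)² = [[2,1],[1,1]]
Q^4 = (Q^2)² = [[5,3],[3,2]]
Q^8 = (Q^4)² = [[34,21],[21,13]]
Q^17 = (Q^8)²·Q = [[34,47],[47,37]]
Q^35 = (Q^17)²·Q = [[2,15],[15,37]]
Q^70 = (Q^35)² = [[29,35],[35,44]]
Q^140 = (Q^70)² = [[16,5],[5,11]]
Q^281 = (Q^140)²·Q = [[16,31],[31,35]]
F_281 mod 50 = Q^281[0][1] = 31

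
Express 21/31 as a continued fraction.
[0; 1, 2, 10]

Euclidean algorithm steps:
21 = 0 × 31 + 21
31 = 1 × 21 + 10
21 = 2 × 10 + 1
10 = 10 × 1 + 0
Continued fraction: [0; 1, 2, 10]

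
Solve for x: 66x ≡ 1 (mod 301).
187

gcd(66, 301) = 1, so the inverse exists.
Extended Euclidean algorithm on (301, 66):
301 = 4 × 66 + 37  ⟹  37 = (1)·301 + (-4)·66
66 = 1 × 37 + 29  ⟹  29 = (-1)·301 + (5)·66
37 = 1 × 29 + 8  ⟹  8 = (2)·301 + (-9)·66
29 = 3 × 8 + 5  ⟹  5 = (-7)·301 + (32)·66
8 = 1 × 5 + 3  ⟹  3 = (9)·301 + (-41)·66
5 = 1 × 3 + 2  ⟹  2 = (-16)·301 + (73)·66
3 = 1 × 2 + 1  ⟹  1 = (25)·301 + (-114)·66
So (-114)·66 ≡ 1 (mod 301), i.e. 66^(-1) ≡ -114 ≡ 187 (mod 301).
Check: 66 × 187 = 12342 ≡ 1 (mod 301)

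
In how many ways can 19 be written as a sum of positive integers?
490

p(n) counts ways to write n as a sum of positive integers (order ignored).
Euler's pentagonal recurrence: p(k) = p(k-1) + p(k-2) - p(k-5) - p(k-7) + p(k-12) + p(k-15) - ... (offsets j(3j∓1)/2, signs ++--, p(0)=1, p(<0)=0).
DP table for k = 0..18: p(0)=1, p(1)=1, p(2)=2, p(3)=3, p(4)=5, p(5)=7, p(6)=11, p(7)=15, p(8)=22, p(9)=30, p(10)=42, p(11)=56, p(12)=77, p(13)=101, p(14)=135, p(15)=176, p(16)=231, p(17)=297, p(18)=385.
Final step: p(19) = p(18) + p(17) - p(14) - p(12) + p(7) + p(4)
= 385 + 297 - 135 - 77 + 15 + 5
= 490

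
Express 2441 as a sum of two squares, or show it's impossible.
29² + 40² (a=29, b=40)

Factorization: 2441 = 2441
By Fermat: n is sum of two squares iff every prime p ≡ 3 (mod 4) appears to even power.
All primes ≡ 3 (mod 4) appear to even power.
Search a = 0, 1, 2, … for 2441 - a² a perfect square: first hit at a = 29: 2441 - 841 = 1600 = 40².
2441 = 29² + 40² = 841 + 1600 ✓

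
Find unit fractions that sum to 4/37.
1/10 + 1/124 + 1/22940

Greedy algorithm:
4/37: ceiling(37/4) = 10, use 1/10
3/370: ceiling(370/3) = 124, use 1/124
1/22940: ceiling(22940/1) = 22940, use 1/22940
Result: 4/37 = 1/10 + 1/124 + 1/22940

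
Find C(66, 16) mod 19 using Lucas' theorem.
0

Using Lucas' theorem:
Write n=66 and k=16 in base 19:
n in base 19: [3, 9]
k in base 19: [0, 16]
C(66,16) mod 19 = ∏ C(n_i, k_i) mod 19
Digit binomials (mod 19): C(3,0) = 1; C(9,16) = 0 (k_i > n_i)
Product: 1 × 0 = 0 ≡ 0 (mod 19)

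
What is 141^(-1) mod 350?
211

gcd(141, 350) = 1, so the inverse exists.
Extended Euclidean algorithm on (350, 141):
350 = 2 × 141 + 68  ⟹  68 = (1)·350 + (-2)·141
141 = 2 × 68 + 5  ⟹  5 = (-2)·350 + (5)·141
68 = 13 × 5 + 3  ⟹  3 = (27)·350 + (-67)·141
5 = 1 × 3 + 2  ⟹  2 = (-29)·350 + (72)·141
3 = 1 × 2 + 1  ⟹  1 = (56)·350 + (-139)·141
So (-139)·141 ≡ 1 (mod 350), i.e. 141^(-1) ≡ -139 ≡ 211 (mod 350).
Check: 141 × 211 = 29751 ≡ 1 (mod 350)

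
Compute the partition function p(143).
20390982757

p(n) counts ways to write n as a sum of positive integers (order ignored).
Euler's pentagonal recurrence: p(k) = p(k-1) + p(k-2) - p(k-5) - p(k-7) + p(k-12) + p(k-15) - ... (offsets j(3j∓1)/2, signs ++--, p(0)=1, p(<0)=0).
DP table for k = 0..142: p(0)=1, p(1)=1, p(2)=2, p(3)=3, p(4)=5, p(5)=7, p(6)=11, p(7)=15, p(8)=22, p(9)=30, p(10)=42, p(11)=56, p(12)=77, p(13)=101, p(14)=135, p(15)=176, p(16)=231, p(17)=297, p(18)=385, p(19)=490, p(20)=627, p(21)=792, p(22)=1002, p(23)=1255, p(24)=1575, p(25)=1958, p(26)=2436, p(27)=3010, p(28)=3718, p(29)=4565, p(30)=5604, p(31)=6842, p(32)=8349, p(33)=10143, p(34)=12310, p(35)=14883, p(36)=17977, p(37)=21637, p(38)=26015, p(39)=31185, p(40)=37338, p(41)=44583, p(42)=53174, p(43)=63261, p(44)=75175, p(45)=89134, p(46)=105558, p(47)=124754, p(48)=147273, p(49)=173525, p(50)=204226, p(51)=239943, p(52)=281589, p(53)=329931, p(54)=386155, p(55)=451276, p(56)=526823, p(57)=614154, p(58)=715220, p(59)=831820, p(60)=966467, p(61)=1121505, p(62)=1300156, p(63)=1505499, p(64)=1741630, p(65)=2012558, p(66)=2323520, p(67)=2679689, p(68)=3087735, p(69)=3554345, p(70)=4087968, p(71)=4697205, p(72)=5392783, p(73)=6185689, p(74)=7089500, p(75)=8118264, p(76)=9289091, p(77)=10619863, p(78)=12132164, p(79)=13848650, p(80)=15796476, p(81)=18004327, p(82)=20506255, p(83)=23338469, p(84)=26543660, p(85)=30167357, p(86)=34262962, p(87)=38887673, p(88)=44108109, p(89)=49995925, p(90)=56634173, p(91)=64112359, p(92)=72533807, p(93)=82010177, p(94)=92669720, p(95)=104651419, p(96)=118114304, p(97)=133230930, p(98)=150198136, p(99)=169229875, p(100)=190569292, p(101)=214481126, p(102)=241265379, p(103)=271248950, p(104)=304801365, p(105)=342325709, p(106)=384276336, p(107)=431149389, p(108)=483502844, p(109)=541946240, p(110)=607163746, p(111)=679903203, p(112)=761002156, p(113)=851376628, p(114)=952050665, p(115)=1064144451, p(116)=1188908248, p(117)=1327710076, p(118)=1482074143, p(119)=1653668665, p(120)=1844349560, p(121)=2056148051, p(122)=2291320912, p(123)=2552338241, p(124)=2841940500, p(125)=3163127352, p(126)=3519222692, p(127)=3913864295, p(128)=4351078600, p(129)=4835271870, p(130)=5371315400, p(131)=5964539504, p(132)=6620830889, p(133)=7346629512, p(134)=8149040695, p(135)=9035836076, p(136)=10015581680, p(137)=11097645016, p(138)=12292341831, p(139)=13610949895, p(140)=15065878135, p(141)=16670689208, p(142)=18440293320.
Final step: p(143) = p(142) + p(141) - p(138) - p(136) + p(131) + p(128) - p(121) - p(117) + p(108) + p(103) - p(92) - p(86) + p(73) + p(66) - p(51) - p(43) + p(26) + p(17)
= 18440293320 + 16670689208 - 12292341831 - 10015581680 + 5964539504 + 4351078600 - 2056148051 - 1327710076 + 483502844 + 271248950 - 72533807 - 34262962 + 6185689 + 2323520 - 239943 - 63261 + 2436 + 297
= 20390982757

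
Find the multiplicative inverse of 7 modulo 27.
4

gcd(7, 27) = 1, so the inverse exists.
Extended Euclidean algorithm on (27, 7):
27 = 3 × 7 + 6  ⟹  6 = (1)·27 + (-3)·7
7 = 1 × 6 + 1  ⟹  1 = (-1)·27 + (4)·7
So (4)·7 ≡ 1 (mod 27), i.e. 7^(-1) ≡ 4 (mod 27).
Check: 7 × 4 = 28 ≡ 1 (mod 27)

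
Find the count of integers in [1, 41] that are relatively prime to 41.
40

41 = 41
φ(n) = n × ∏(1 - 1/p) for each prime p dividing n
φ(41) = 41 × (1 - 1/41) = 40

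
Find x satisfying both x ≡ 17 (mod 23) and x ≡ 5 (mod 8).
109

Using Chinese Remainder Theorem:
M = 23 × 8 = 184
M1 = 8, M2 = 23
y1 = 8^(-1) mod 23 = 3
y2 = 23^(-1) mod 8 = 7
x = (17×8×3 + 5×23×7) mod 184 = 109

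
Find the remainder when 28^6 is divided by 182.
168

Repeated squaring. Binary of 6 = 110.
28^1 ≡ 28 (mod 182); 28^2 ≡ 56 (mod 182); 28^4 ≡ 42 (mod 182)
28^6 = 28^2 × 28^4 ≡ 168 (mod 182)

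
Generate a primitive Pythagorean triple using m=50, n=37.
(1131, 3700, 3869)

Euclid's formula: a = m² - n², b = 2mn, c = m² + n²
m = 50, n = 37
a = 50² - 37² = 2500 - 1369 = 1131
b = 2 × 50 × 37 = 3700
c = 50² + 37² = 2500 + 1369 = 3869
Verification: 1131² + 3700² = 1279161 + 13690000 = 14969161 = 3869² ✓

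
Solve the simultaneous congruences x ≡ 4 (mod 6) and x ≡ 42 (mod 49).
238

Using Chinese Remainder Theorem:
M = 6 × 49 = 294
M1 = 49, M2 = 6
y1 = 49^(-1) mod 6 = 1
y2 = 6^(-1) mod 49 = 41
x = (4×49×1 + 42×6×41) mod 294 = 238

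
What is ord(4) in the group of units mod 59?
29

59 is prime, so ord(4) divides φ(59) = 58.
Divisors of 58: 1, 2, 29, 58.
Repeated squaring: 4^1 ≡ 4, 4^2 ≡ 16, 4^4 ≡ 20, 4^8 ≡ 46, 4^16 ≡ 51, 4^32 ≡ 5 (mod 59).
Test 4^d mod 59 for each divisor d in increasing order:
4^1 ≡ 4
4^2 ≡ 16
4^29 = 4^16·4^8·4^4·4^1 ≡ 1  ← first divisor giving 1
The order is 29.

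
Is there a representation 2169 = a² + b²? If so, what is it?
12² + 45² (a=12, b=45)

Factorization: 2169 = 3^2 × 241
By Fermat: n is sum of two squares iff every prime p ≡ 3 (mod 4) appears to even power.
All primes ≡ 3 (mod 4) appear to even power.
Search a = 0, 1, 2, … for 2169 - a² a perfect square: first hit at a = 12: 2169 - 144 = 2025 = 45².
2169 = 12² + 45² = 144 + 2025 ✓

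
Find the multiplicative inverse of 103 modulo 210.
157

gcd(103, 210) = 1, so the inverse exists.
Extended Euclidean algorithm on (210, 103):
210 = 2 × 103 + 4  ⟹  4 = (1)·210 + (-2)·103
103 = 25 × 4 + 3  ⟹  3 = (-25)·210 + (51)·103
4 = 1 × 3 + 1  ⟹  1 = (26)·210 + (-53)·103
So (-53)·103 ≡ 1 (mod 210), i.e. 103^(-1) ≡ -53 ≡ 157 (mod 210).
Check: 103 × 157 = 16171 ≡ 1 (mod 210)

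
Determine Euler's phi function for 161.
132

161 = 7 × 23
φ(n) = n × ∏(1 - 1/p) for each prime p dividing n
φ(161) = 161 × (1 - 1/7) × (1 - 1/23) = 132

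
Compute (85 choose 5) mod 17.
0

Using Lucas' theorem:
Write n=85 and k=5 in base 17:
n in base 17: [5, 0]
k in base 17: [0, 5]
C(85,5) mod 17 = ∏ C(n_i, k_i) mod 17
Digit binomials (mod 17): C(5,0) = 1; C(0,5) = 0 (k_i > n_i)
Product: 1 × 0 = 0 ≡ 0 (mod 17)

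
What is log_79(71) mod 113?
21

Baby-step giant-step with step n = ⌈√113⌉ = 11.
Baby steps 79^j mod 113 (j:value) for j=0..10: 0:1, 1:79, 2:26, 3:20, 4:111, 5:68, 6:61, 7:73, 8:4, 9:90, 10:104.
Giant-step multiplier: 79^(-11) ≡ 79^(112-11) = 79^101 ≡ 89 (mod 113).
Giant steps γ_i = 71·89^i mod 113: γ_0=71, γ_1=104 (in table at j=10).
x = i·n + j = 1·11 + 10 = 21.
Check: 79^21 ≡ 71 (mod 113).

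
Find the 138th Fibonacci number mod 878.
82

Matrix identity: Q^n = [[F_(n+1), F_n], [F_n, F_(n-1)]] with Q = [[1,1],[1,0]].
n = 138 = 10001010₂. Square-and-multiply, entries mod 878:
Q^1 = [[1,1],[1,0]]
Q^2 = (Q^1)² = [[2,1],[1,1]]
Q^4 = (Q^2)² = [[5,3],[3,2]]
Q^8 = (Q^4)² = [[34,21],[21,13]]
Q^17 = (Q^8)²·Q = [[828,719],[719,109]]
Q^34 = (Q^17)² = [[563,277],[277,286]]
Q^69 = (Q^34)²·Q = [[223,354],[354,747]]
Q^138 = (Q^69)² = [[323,82],[82,241]]
F_138 mod 878 = Q^138[0][1] = 82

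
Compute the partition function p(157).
80630964769

p(n) counts ways to write n as a sum of positive integers (order ignored).
Euler's pentagonal recurrence: p(k) = p(k-1) + p(k-2) - p(k-5) - p(k-7) + p(k-12) + p(k-15) - ... (offsets j(3j∓1)/2, signs ++--, p(0)=1, p(<0)=0).
DP table for k = 0..156: p(0)=1, p(1)=1, p(2)=2, p(3)=3, p(4)=5, p(5)=7, p(6)=11, p(7)=15, p(8)=22, p(9)=30, p(10)=42, p(11)=56, p(12)=77, p(13)=101, p(14)=135, p(15)=176, p(16)=231, p(17)=297, p(18)=385, p(19)=490, p(20)=627, p(21)=792, p(22)=1002, p(23)=1255, p(24)=1575, p(25)=1958, p(26)=2436, p(27)=3010, p(28)=3718, p(29)=4565, p(30)=5604, p(31)=6842, p(32)=8349, p(33)=10143, p(34)=12310, p(35)=14883, p(36)=17977, p(37)=21637, p(38)=26015, p(39)=31185, p(40)=37338, p(41)=44583, p(42)=53174, p(43)=63261, p(44)=75175, p(45)=89134, p(46)=105558, p(47)=124754, p(48)=147273, p(49)=173525, p(50)=204226, p(51)=239943, p(52)=281589, p(53)=329931, p(54)=386155, p(55)=451276, p(56)=526823, p(57)=614154, p(58)=715220, p(59)=831820, p(60)=966467, p(61)=1121505, p(62)=1300156, p(63)=1505499, p(64)=1741630, p(65)=2012558, p(66)=2323520, p(67)=2679689, p(68)=3087735, p(69)=3554345, p(70)=4087968, p(71)=4697205, p(72)=5392783, p(73)=6185689, p(74)=7089500, p(75)=8118264, p(76)=9289091, p(77)=10619863, p(78)=12132164, p(79)=13848650, p(80)=15796476, p(81)=18004327, p(82)=20506255, p(83)=23338469, p(84)=26543660, p(85)=30167357, p(86)=34262962, p(87)=38887673, p(88)=44108109, p(89)=49995925, p(90)=56634173, p(91)=64112359, p(92)=72533807, p(93)=82010177, p(94)=92669720, p(95)=104651419, p(96)=118114304, p(97)=133230930, p(98)=150198136, p(99)=169229875, p(100)=190569292, p(101)=214481126, p(102)=241265379, p(103)=271248950, p(104)=304801365, p(105)=342325709, p(106)=384276336, p(107)=431149389, p(108)=483502844, p(109)=541946240, p(110)=607163746, p(111)=679903203, p(112)=761002156, p(113)=851376628, p(114)=952050665, p(115)=1064144451, p(116)=1188908248, p(117)=1327710076, p(118)=1482074143, p(119)=1653668665, p(120)=1844349560, p(121)=2056148051, p(122)=2291320912, p(123)=2552338241, p(124)=2841940500, p(125)=3163127352, p(126)=3519222692, p(127)=3913864295, p(128)=4351078600, p(129)=4835271870, p(130)=5371315400, p(131)=5964539504, p(132)=6620830889, p(133)=7346629512, p(134)=8149040695, p(135)=9035836076, p(136)=10015581680, p(137)=11097645016, p(138)=12292341831, p(139)=13610949895, p(140)=15065878135, p(141)=16670689208, p(142)=18440293320, p(143)=20390982757, p(144)=22540654445, p(145)=24908858009, p(146)=27517052599, p(147)=30388671978, p(148)=33549419497, p(149)=37027355200, p(150)=40853235313, p(151)=45060624582, p(152)=49686288421, p(153)=54770336324, p(154)=60356673280, p(155)=66493182097, p(156)=73232243759.
Final step: p(157) = p(156) + p(155) - p(152) - p(150) + p(145) + p(142) - p(135) - p(131) + p(122) + p(117) - p(106) - p(100) + p(87) + p(80) - p(65) - p(57) + p(40) + p(31) - p(12) - p(2)
= 73232243759 + 66493182097 - 49686288421 - 40853235313 + 24908858009 + 18440293320 - 9035836076 - 5964539504 + 2291320912 + 1327710076 - 384276336 - 190569292 + 38887673 + 15796476 - 2012558 - 614154 + 37338 + 6842 - 77 - 2
= 80630964769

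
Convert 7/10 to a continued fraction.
[0; 1, 2, 3]

Euclidean algorithm steps:
7 = 0 × 10 + 7
10 = 1 × 7 + 3
7 = 2 × 3 + 1
3 = 3 × 1 + 0
Continued fraction: [0; 1, 2, 3]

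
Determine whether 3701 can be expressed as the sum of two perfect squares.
26² + 55² (a=26, b=55)

Factorization: 3701 = 3701
By Fermat: n is sum of two squares iff every prime p ≡ 3 (mod 4) appears to even power.
All primes ≡ 3 (mod 4) appear to even power.
Search a = 0, 1, 2, … for 3701 - a² a perfect square: first hit at a = 26: 3701 - 676 = 3025 = 55².
3701 = 26² + 55² = 676 + 3025 ✓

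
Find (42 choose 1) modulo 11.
9

Using Lucas' theorem:
Write n=42 and k=1 in base 11:
n in base 11: [3, 9]
k in base 11: [0, 1]
C(42,1) mod 11 = ∏ C(n_i, k_i) mod 11
Digit binomials (mod 11): C(3,0) = 1; C(9,1) = 9
Product: 1 × 9 = 9 ≡ 9 (mod 11)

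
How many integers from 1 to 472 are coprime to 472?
232

472 = 2^3 × 59
φ(n) = n × ∏(1 - 1/p) for each prime p dividing n
φ(472) = 472 × (1 - 1/2) × (1 - 1/59) = 232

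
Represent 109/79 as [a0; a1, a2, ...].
[1; 2, 1, 1, 1, 2, 1, 2]

Euclidean algorithm steps:
109 = 1 × 79 + 30
79 = 2 × 30 + 19
30 = 1 × 19 + 11
19 = 1 × 11 + 8
11 = 1 × 8 + 3
8 = 2 × 3 + 2
3 = 1 × 2 + 1
2 = 2 × 1 + 0
Continued fraction: [1; 2, 1, 1, 1, 2, 1, 2]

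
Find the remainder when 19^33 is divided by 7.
6

Repeated squaring. Binary of 33 = 100001.
19^1 ≡ 5 (mod 7); 19^2 ≡ 4 (mod 7); 19^4 ≡ 2 (mod 7); 19^8 ≡ 4 (mod 7); 19^16 ≡ 2 (mod 7); 19^32 ≡ 4 (mod 7)
19^33 = 19^1 × 19^32 ≡ 6 (mod 7)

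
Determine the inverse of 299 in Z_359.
353

gcd(299, 359) = 1, so the inverse exists.
Extended Euclidean algorithm on (359, 299):
359 = 1 × 299 + 60  ⟹  60 = (1)·359 + (-1)·299
299 = 4 × 60 + 59  ⟹  59 = (-4)·359 + (5)·299
60 = 1 × 59 + 1  ⟹  1 = (5)·359 + (-6)·299
So (-6)·299 ≡ 1 (mod 359), i.e. 299^(-1) ≡ -6 ≡ 353 (mod 359).
Check: 299 × 353 = 105547 ≡ 1 (mod 359)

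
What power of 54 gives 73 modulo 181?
140

Baby-step giant-step with step n = ⌈√181⌉ = 14.
Baby steps 54^j mod 181 (j:value) for j=0..13: 0:1, 1:54, 2:20, 3:175, 4:38, 5:61, 6:36, 7:134, 8:177, 9:146, 10:101, 11:24, 12:29, 13:118.
Giant-step multiplier: 54^(-14) ≡ 54^(180-14) = 54^166 ≡ 137 (mod 181).
Giant steps γ_i = 73·137^i mod 181: γ_0=73, γ_1=46, γ_2=148, γ_3=4, γ_4=5, γ_5=142, γ_6=87, γ_7=154, γ_8=102, γ_9=37, γ_10=1 (in table at j=0).
x = i·n + j = 10·14 + 0 = 140.
Check: 54^140 ≡ 73 (mod 181).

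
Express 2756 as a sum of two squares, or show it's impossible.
16² + 50² (a=16, b=50)

Factorization: 2756 = 2^2 × 13 × 53
By Fermat: n is sum of two squares iff every prime p ≡ 3 (mod 4) appears to even power.
All primes ≡ 3 (mod 4) appear to even power.
Search a = 0, 1, 2, … for 2756 - a² a perfect square: first hit at a = 16: 2756 - 256 = 2500 = 50².
2756 = 16² + 50² = 256 + 2500 ✓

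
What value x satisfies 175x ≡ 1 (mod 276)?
235

gcd(175, 276) = 1, so the inverse exists.
Extended Euclidean algorithm on (276, 175):
276 = 1 × 175 + 101  ⟹  101 = (1)·276 + (-1)·175
175 = 1 × 101 + 74  ⟹  74 = (-1)·276 + (2)·175
101 = 1 × 74 + 27  ⟹  27 = (2)·276 + (-3)·175
74 = 2 × 27 + 20  ⟹  20 = (-5)·276 + (8)·175
27 = 1 × 20 + 7  ⟹  7 = (7)·276 + (-11)·175
20 = 2 × 7 + 6  ⟹  6 = (-19)·276 + (30)·175
7 = 1 × 6 + 1  ⟹  1 = (26)·276 + (-41)·175
So (-41)·175 ≡ 1 (mod 276), i.e. 175^(-1) ≡ -41 ≡ 235 (mod 276).
Check: 175 × 235 = 41125 ≡ 1 (mod 276)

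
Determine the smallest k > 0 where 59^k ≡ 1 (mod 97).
96

97 is prime, so ord(59) divides φ(97) = 96.
Divisors of 96: 1, 2, 3, 4, 6, 8, 12, 16, 24, 32, 48, 96.
Repeated squaring: 59^1 ≡ 59, 59^2 ≡ 86, 59^4 ≡ 24, 59^8 ≡ 91, 59^16 ≡ 36, 59^32 ≡ 35, 59^64 ≡ 61 (mod 97).
Test 59^d mod 97 for each divisor d in increasing order:
59^1 ≡ 59
59^2 ≡ 86
59^3 = 59^2·59^1 ≡ 30
59^4 ≡ 24
59^6 = 59^4·59^2 ≡ 27
59^8 ≡ 91
59^12 = 59^8·59^4 ≡ 50
59^16 ≡ 36
59^24 = 59^16·59^8 ≡ 75
59^32 ≡ 35
59^48 = 59^32·59^16 ≡ 96
59^96 = 59^64·59^32 ≡ 1  ← first divisor giving 1
The order is 96.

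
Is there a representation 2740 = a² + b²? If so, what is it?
6² + 52² (a=6, b=52)

Factorization: 2740 = 2^2 × 5 × 137
By Fermat: n is sum of two squares iff every prime p ≡ 3 (mod 4) appears to even power.
All primes ≡ 3 (mod 4) appear to even power.
Search a = 0, 1, 2, … for 2740 - a² a perfect square: first hit at a = 6: 2740 - 36 = 2704 = 52².
2740 = 6² + 52² = 36 + 2704 ✓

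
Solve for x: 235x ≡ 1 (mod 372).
19

gcd(235, 372) = 1, so the inverse exists.
Extended Euclidean algorithm on (372, 235):
372 = 1 × 235 + 137  ⟹  137 = (1)·372 + (-1)·235
235 = 1 × 137 + 98  ⟹  98 = (-1)·372 + (2)·235
137 = 1 × 98 + 39  ⟹  39 = (2)·372 + (-3)·235
98 = 2 × 39 + 20  ⟹  20 = (-5)·372 + (8)·235
39 = 1 × 20 + 19  ⟹  19 = (7)·372 + (-11)·235
20 = 1 × 19 + 1  ⟹  1 = (-12)·372 + (19)·235
So (19)·235 ≡ 1 (mod 372), i.e. 235^(-1) ≡ 19 (mod 372).
Check: 235 × 19 = 4465 ≡ 1 (mod 372)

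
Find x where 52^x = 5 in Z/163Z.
147

Baby-step giant-step with step n = ⌈√163⌉ = 13.
Baby steps 52^j mod 163 (j:value) for j=0..12: 0:1, 1:52, 2:96, 3:102, 4:88, 5:12, 6:135, 7:11, 8:83, 9:78, 10:144, 11:153, 12:132.
Giant-step multiplier: 52^(-13) ≡ 52^(162-13) = 52^149 ≡ 154 (mod 163).
Giant steps γ_i = 5·154^i mod 163: γ_0=5, γ_1=118, γ_2=79, γ_3=104, γ_4=42, γ_5=111, γ_6=142, γ_7=26, γ_8=92, γ_9=150, γ_10=117, γ_11=88 (in table at j=4).
x = i·n + j = 11·13 + 4 = 147.
Check: 52^147 ≡ 5 (mod 163).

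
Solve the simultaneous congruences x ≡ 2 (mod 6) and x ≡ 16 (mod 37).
164

Using Chinese Remainder Theorem:
M = 6 × 37 = 222
M1 = 37, M2 = 6
y1 = 37^(-1) mod 6 = 1
y2 = 6^(-1) mod 37 = 31
x = (2×37×1 + 16×6×31) mod 222 = 164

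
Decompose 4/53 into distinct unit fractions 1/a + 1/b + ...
1/14 + 1/248 + 1/92008

Greedy algorithm:
4/53: ceiling(53/4) = 14, use 1/14
3/742: ceiling(742/3) = 248, use 1/248
1/92008: ceiling(92008/1) = 92008, use 1/92008
Result: 4/53 = 1/14 + 1/248 + 1/92008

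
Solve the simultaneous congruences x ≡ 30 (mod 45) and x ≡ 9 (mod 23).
975

Using Chinese Remainder Theorem:
M = 45 × 23 = 1035
M1 = 23, M2 = 45
y1 = 23^(-1) mod 45 = 2
y2 = 45^(-1) mod 23 = 22
x = (30×23×2 + 9×45×22) mod 1035 = 975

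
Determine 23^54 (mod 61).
27

Repeated squaring. Binary of 54 = 110110.
23^1 ≡ 23 (mod 61); 23^2 ≡ 41 (mod 61); 23^4 ≡ 34 (mod 61); 23^8 ≡ 58 (mod 61); 23^16 ≡ 9 (mod 61); 23^32 ≡ 20 (mod 61)
23^54 = 23^2 × 23^4 × 23^16 × 23^32 ≡ 27 (mod 61)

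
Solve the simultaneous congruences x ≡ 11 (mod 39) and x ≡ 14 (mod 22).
674

Using Chinese Remainder Theorem:
M = 39 × 22 = 858
M1 = 22, M2 = 39
y1 = 22^(-1) mod 39 = 16
y2 = 39^(-1) mod 22 = 13
x = (11×22×16 + 14×39×13) mod 858 = 674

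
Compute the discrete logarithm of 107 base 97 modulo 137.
74

Baby-step giant-step with step n = ⌈√137⌉ = 12.
Baby steps 97^j mod 137 (j:value) for j=0..11: 0:1, 1:97, 2:93, 3:116, 4:18, 5:102, 6:30, 7:33, 8:50, 9:55, 10:129, 11:46.
Giant-step multiplier: 97^(-12) ≡ 97^(136-12) = 97^124 ≡ 65 (mod 137).
Giant steps γ_i = 107·65^i mod 137: γ_0=107, γ_1=105, γ_2=112, γ_3=19, γ_4=2, γ_5=130, γ_6=93 (in table at j=2).
x = i·n + j = 6·12 + 2 = 74.
Check: 97^74 ≡ 107 (mod 137).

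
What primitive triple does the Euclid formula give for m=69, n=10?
(4661, 1380, 4861)

Euclid's formula: a = m² - n², b = 2mn, c = m² + n²
m = 69, n = 10
a = 69² - 10² = 4761 - 100 = 4661
b = 2 × 69 × 10 = 1380
c = 69² + 10² = 4761 + 100 = 4861
Verification: 4661² + 1380² = 21724921 + 1904400 = 23629321 = 4861² ✓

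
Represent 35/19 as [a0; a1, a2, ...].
[1; 1, 5, 3]

Euclidean algorithm steps:
35 = 1 × 19 + 16
19 = 1 × 16 + 3
16 = 5 × 3 + 1
3 = 3 × 1 + 0
Continued fraction: [1; 1, 5, 3]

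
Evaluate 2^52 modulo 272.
16

Repeated squaring. Binary of 52 = 110100.
2^1 ≡ 2 (mod 272); 2^2 ≡ 4 (mod 272); 2^4 ≡ 16 (mod 272); 2^8 ≡ 256 (mod 272); 2^16 ≡ 256 (mod 272); 2^32 ≡ 256 (mod 272)
2^52 = 2^4 × 2^16 × 2^32 ≡ 16 (mod 272)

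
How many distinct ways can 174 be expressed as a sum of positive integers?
397125074750

p(n) counts ways to write n as a sum of positive integers (order ignored).
Euler's pentagonal recurrence: p(k) = p(k-1) + p(k-2) - p(k-5) - p(k-7) + p(k-12) + p(k-15) - ... (offsets j(3j∓1)/2, signs ++--, p(0)=1, p(<0)=0).
DP table for k = 0..173: p(0)=1, p(1)=1, p(2)=2, p(3)=3, p(4)=5, p(5)=7, p(6)=11, p(7)=15, p(8)=22, p(9)=30, p(10)=42, p(11)=56, p(12)=77, p(13)=101, p(14)=135, p(15)=176, p(16)=231, p(17)=297, p(18)=385, p(19)=490, p(20)=627, p(21)=792, p(22)=1002, p(23)=1255, p(24)=1575, p(25)=1958, p(26)=2436, p(27)=3010, p(28)=3718, p(29)=4565, p(30)=5604, p(31)=6842, p(32)=8349, p(33)=10143, p(34)=12310, p(35)=14883, p(36)=17977, p(37)=21637, p(38)=26015, p(39)=31185, p(40)=37338, p(41)=44583, p(42)=53174, p(43)=63261, p(44)=75175, p(45)=89134, p(46)=105558, p(47)=124754, p(48)=147273, p(49)=173525, p(50)=204226, p(51)=239943, p(52)=281589, p(53)=329931, p(54)=386155, p(55)=451276, p(56)=526823, p(57)=614154, p(58)=715220, p(59)=831820, p(60)=966467, p(61)=1121505, p(62)=1300156, p(63)=1505499, p(64)=1741630, p(65)=2012558, p(66)=2323520, p(67)=2679689, p(68)=3087735, p(69)=3554345, p(70)=4087968, p(71)=4697205, p(72)=5392783, p(73)=6185689, p(74)=7089500, p(75)=8118264, p(76)=9289091, p(77)=10619863, p(78)=12132164, p(79)=13848650, p(80)=15796476, p(81)=18004327, p(82)=20506255, p(83)=23338469, p(84)=26543660, p(85)=30167357, p(86)=34262962, p(87)=38887673, p(88)=44108109, p(89)=49995925, p(90)=56634173, p(91)=64112359, p(92)=72533807, p(93)=82010177, p(94)=92669720, p(95)=104651419, p(96)=118114304, p(97)=133230930, p(98)=150198136, p(99)=169229875, p(100)=190569292, p(101)=214481126, p(102)=241265379, p(103)=271248950, p(104)=304801365, p(105)=342325709, p(106)=384276336, p(107)=431149389, p(108)=483502844, p(109)=541946240, p(110)=607163746, p(111)=679903203, p(112)=761002156, p(113)=851376628, p(114)=952050665, p(115)=1064144451, p(116)=1188908248, p(117)=1327710076, p(118)=1482074143, p(119)=1653668665, p(120)=1844349560, p(121)=2056148051, p(122)=2291320912, p(123)=2552338241, p(124)=2841940500, p(125)=3163127352, p(126)=3519222692, p(127)=3913864295, p(128)=4351078600, p(129)=4835271870, p(130)=5371315400, p(131)=5964539504, p(132)=6620830889, p(133)=7346629512, p(134)=8149040695, p(135)=9035836076, p(136)=10015581680, p(137)=11097645016, p(138)=12292341831, p(139)=13610949895, p(140)=15065878135, p(141)=16670689208, p(142)=18440293320, p(143)=20390982757, p(144)=22540654445, p(145)=24908858009, p(146)=27517052599, p(147)=30388671978, p(148)=33549419497, p(149)=37027355200, p(150)=40853235313, p(151)=45060624582, p(152)=49686288421, p(153)=54770336324, p(154)=60356673280, p(155)=66493182097, p(156)=73232243759, p(157)=80630964769, p(158)=88751778802, p(159)=97662728555, p(160)=107438159466, p(161)=118159068427, p(162)=129913904637, p(163)=142798995930, p(164)=156919475295, p(165)=172389800255, p(166)=189334822579, p(167)=207890420102, p(168)=228204732751, p(169)=250438925115, p(170)=274768617130, p(171)=301384802048, p(172)=330495499613, p(173)=362326859895.
Final step: p(174) = p(173) + p(172) - p(169) - p(167) + p(162) + p(159) - p(152) - p(148) + p(139) + p(134) - p(123) - p(117) + p(104) + p(97) - p(82) - p(74) + p(57) + p(48) - p(29) - p(19)
= 362326859895 + 330495499613 - 250438925115 - 207890420102 + 129913904637 + 97662728555 - 49686288421 - 33549419497 + 13610949895 + 8149040695 - 2552338241 - 1327710076 + 304801365 + 133230930 - 20506255 - 7089500 + 614154 + 147273 - 4565 - 490
= 397125074750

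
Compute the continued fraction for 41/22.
[1; 1, 6, 3]

Euclidean algorithm steps:
41 = 1 × 22 + 19
22 = 1 × 19 + 3
19 = 6 × 3 + 1
3 = 3 × 1 + 0
Continued fraction: [1; 1, 6, 3]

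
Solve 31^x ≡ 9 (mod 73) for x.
60

Baby-step giant-step with step n = ⌈√73⌉ = 9.
Baby steps 31^j mod 73 (j:value) for j=0..8: 0:1, 1:31, 2:12, 3:7, 4:71, 5:11, 6:49, 7:59, 8:4.
Giant-step multiplier: 31^(-9) ≡ 31^(72-9) = 31^63 ≡ 63 (mod 73).
Giant steps γ_i = 9·63^i mod 73: γ_0=9, γ_1=56, γ_2=24, γ_3=52, γ_4=64, γ_5=17, γ_6=49 (in table at j=6).
x = i·n + j = 6·9 + 6 = 60.
Check: 31^60 ≡ 9 (mod 73).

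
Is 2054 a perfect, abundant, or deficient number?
deficient

Proper divisors of 2054: sum = 1 + 2 + 13 + 26 + 79 + 158 + 1027 = 1306
Since 1306 < 2054, 2054 is deficient.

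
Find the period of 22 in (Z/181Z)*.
20

181 is prime, so ord(22) divides φ(181) = 180.
Divisors of 180: 1, 2, 3, 4, 5, 6, 9, 10, 12, 15, 18, 20, 30, 36, 45, 60, 90, 180.
Repeated squaring: 22^1 ≡ 22, 22^2 ≡ 122, 22^4 ≡ 42, 22^8 ≡ 135, 22^16 ≡ 125, 22^32 ≡ 59, 22^64 ≡ 42, 22^128 ≡ 135 (mod 181).
Test 22^d mod 181 for each divisor d in increasing order:
22^1 ≡ 22
22^2 ≡ 122
22^3 = 22^2·22^1 ≡ 150
22^4 ≡ 42
22^5 = 22^4·22^1 ≡ 19
22^6 = 22^4·22^2 ≡ 56
22^9 = 22^8·22^1 ≡ 74
22^10 = 22^8·22^2 ≡ 180
22^12 = 22^8·22^4 ≡ 59
22^15 = 22^8·22^4·22^2·22^1 ≡ 162
22^18 = 22^16·22^2 ≡ 46
22^20 = 22^16·22^4 ≡ 1  ← first divisor giving 1
The order is 20.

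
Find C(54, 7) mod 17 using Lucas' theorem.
0

Using Lucas' theorem:
Write n=54 and k=7 in base 17:
n in base 17: [3, 3]
k in base 17: [0, 7]
C(54,7) mod 17 = ∏ C(n_i, k_i) mod 17
Digit binomials (mod 17): C(3,0) = 1; C(3,7) = 0 (k_i > n_i)
Product: 1 × 0 = 0 ≡ 0 (mod 17)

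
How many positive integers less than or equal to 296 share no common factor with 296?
144

296 = 2^3 × 37
φ(n) = n × ∏(1 - 1/p) for each prime p dividing n
φ(296) = 296 × (1 - 1/2) × (1 - 1/37) = 144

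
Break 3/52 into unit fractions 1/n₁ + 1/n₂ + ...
1/18 + 1/468

Greedy algorithm:
3/52: ceiling(52/3) = 18, use 1/18
1/468: ceiling(468/1) = 468, use 1/468
Result: 3/52 = 1/18 + 1/468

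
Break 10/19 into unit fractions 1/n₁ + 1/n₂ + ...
1/2 + 1/38

Greedy algorithm:
10/19: ceiling(19/10) = 2, use 1/2
1/38: ceiling(38/1) = 38, use 1/38
Result: 10/19 = 1/2 + 1/38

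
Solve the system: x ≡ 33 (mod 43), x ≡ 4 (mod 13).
420

Using Chinese Remainder Theorem:
M = 43 × 13 = 559
M1 = 13, M2 = 43
y1 = 13^(-1) mod 43 = 10
y2 = 43^(-1) mod 13 = 10
x = (33×13×10 + 4×43×10) mod 559 = 420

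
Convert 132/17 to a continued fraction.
[7; 1, 3, 4]

Euclidean algorithm steps:
132 = 7 × 17 + 13
17 = 1 × 13 + 4
13 = 3 × 4 + 1
4 = 4 × 1 + 0
Continued fraction: [7; 1, 3, 4]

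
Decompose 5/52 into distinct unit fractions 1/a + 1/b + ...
1/11 + 1/191 + 1/109252

Greedy algorithm:
5/52: ceiling(52/5) = 11, use 1/11
3/572: ceiling(572/3) = 191, use 1/191
1/109252: ceiling(109252/1) = 109252, use 1/109252
Result: 5/52 = 1/11 + 1/191 + 1/109252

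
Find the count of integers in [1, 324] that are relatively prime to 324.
108

324 = 2^2 × 3^4
φ(n) = n × ∏(1 - 1/p) for each prime p dividing n
φ(324) = 324 × (1 - 1/2) × (1 - 1/3) = 108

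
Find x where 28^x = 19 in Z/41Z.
19

Baby-step giant-step with step n = ⌈√41⌉ = 7.
Baby steps 28^j mod 41 (j:value) for j=0..6: 0:1, 1:28, 2:5, 3:17, 4:25, 5:3, 6:2.
Giant-step multiplier: 28^(-7) ≡ 28^(40-7) = 28^33 ≡ 11 (mod 41).
Giant steps γ_i = 19·11^i mod 41: γ_0=19, γ_1=4, γ_2=3 (in table at j=5).
x = i·n + j = 2·7 + 5 = 19.
Check: 28^19 ≡ 19 (mod 41).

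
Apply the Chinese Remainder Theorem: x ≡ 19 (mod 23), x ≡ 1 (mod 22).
111

Using Chinese Remainder Theorem:
M = 23 × 22 = 506
M1 = 22, M2 = 23
y1 = 22^(-1) mod 23 = 22
y2 = 23^(-1) mod 22 = 1
x = (19×22×22 + 1×23×1) mod 506 = 111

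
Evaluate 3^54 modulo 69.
54

Repeated squaring. Binary of 54 = 110110.
3^1 ≡ 3 (mod 69); 3^2 ≡ 9 (mod 69); 3^4 ≡ 12 (mod 69); 3^8 ≡ 6 (mod 69); 3^16 ≡ 36 (mod 69); 3^32 ≡ 54 (mod 69)
3^54 = 3^2 × 3^4 × 3^16 × 3^32 ≡ 54 (mod 69)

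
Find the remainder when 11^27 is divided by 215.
176

Repeated squaring. Binary of 27 = 11011.
11^1 ≡ 11 (mod 215); 11^2 ≡ 121 (mod 215); 11^4 ≡ 21 (mod 215); 11^8 ≡ 11 (mod 215); 11^16 ≡ 121 (mod 215)
11^27 = 11^1 × 11^2 × 11^8 × 11^16 ≡ 176 (mod 215)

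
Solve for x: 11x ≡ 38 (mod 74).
x ≡ 64 (mod 74)

gcd(11, 74) = 1, which divides 38, so solutions exist.
Find 11^(-1) mod 74 by the extended Euclidean algorithm:
74 = 6 × 11 + 8  ⟹  8 = (1)·74 + (-6)·11
11 = 1 × 8 + 3  ⟹  3 = (-1)·74 + (7)·11
8 = 2 × 3 + 2  ⟹  2 = (3)·74 + (-20)·11
3 = 1 × 2 + 1  ⟹  1 = (-4)·74 + (27)·11
So (27)·11 ≡ 1 (mod 74), i.e. 11^(-1) ≡ 27 (mod 74).
x ≡ 27 × 38 = 1026 ≡ 64 (mod 74).
Check: 11 × 64 = 704 ≡ 38 (mod 74).
Unique solution: x ≡ 64 (mod 74)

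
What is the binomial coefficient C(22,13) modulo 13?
1

Using Lucas' theorem:
Write n=22 and k=13 in base 13:
n in base 13: [1, 9]
k in base 13: [1, 0]
C(22,13) mod 13 = ∏ C(n_i, k_i) mod 13
Digit binomials (mod 13): C(1,1) = 1; C(9,0) = 1
Product: 1 × 1 = 1 ≡ 1 (mod 13)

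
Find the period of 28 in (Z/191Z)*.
190

191 is prime, so ord(28) divides φ(191) = 190.
Divisors of 190: 1, 2, 5, 10, 19, 38, 95, 190.
Repeated squaring: 28^1 ≡ 28, 28^2 ≡ 20, 28^4 ≡ 18, 28^8 ≡ 133, 28^16 ≡ 117, 28^32 ≡ 128, 28^64 ≡ 149, 28^128 ≡ 45 (mod 191).
Test 28^d mod 191 for each divisor d in increasing order:
28^1 ≡ 28
28^2 ≡ 20
28^5 = 28^4·28^1 ≡ 122
28^10 = 28^8·28^2 ≡ 177
28^19 = 28^16·28^2·28^1 ≡ 7
28^38 = 28^32·28^4·28^2 ≡ 49
28^95 = 28^64·28^16·28^8·28^4·28^2·28^1 ≡ 190
28^190 = 28^128·28^32·28^16·28^8·28^4·28^2 ≡ 1  ← first divisor giving 1
The order is 190.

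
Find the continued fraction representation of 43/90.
[0; 2, 10, 1, 3]

Euclidean algorithm steps:
43 = 0 × 90 + 43
90 = 2 × 43 + 4
43 = 10 × 4 + 3
4 = 1 × 3 + 1
3 = 3 × 1 + 0
Continued fraction: [0; 2, 10, 1, 3]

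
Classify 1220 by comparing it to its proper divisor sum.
abundant

Proper divisors of 1220: sum = 1 + 2 + 4 + 5 + 10 + 20 + 61 + 122 + 244 + 305 + 610 = 1384
Since 1384 > 1220, 1220 is abundant.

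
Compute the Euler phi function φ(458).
228

458 = 2 × 229
φ(n) = n × ∏(1 - 1/p) for each prime p dividing n
φ(458) = 458 × (1 - 1/2) × (1 - 1/229) = 228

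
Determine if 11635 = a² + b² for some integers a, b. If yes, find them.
Not possible

Factorization: 11635 = 5 × 13 × 179
By Fermat: n is sum of two squares iff every prime p ≡ 3 (mod 4) appears to even power.
Prime(s) ≡ 3 (mod 4) with odd exponent: [(179, 1)]
Therefore 11635 cannot be expressed as a² + b².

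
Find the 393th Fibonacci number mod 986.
784

Matrix identity: Q^n = [[F_(n+1), F_n], [F_n, F_(n-1)]] with Q = [[1,1],[1,0]].
n = 393 = 110001001₂. Square-and-multiply, entries mod 986:
Q^1 = [[1,1],[1,0]]
Q^3 = (Q^1)²·Q = [[3,2],[2,1]]
Q^6 = (Q^3)² = [[13,8],[8,5]]
Q^12 = (Q^6)² = [[233,144],[144,89]]
Q^24 = (Q^12)² = [[89,26],[26,63]]
Q^49 = (Q^24)²·Q = [[717,709],[709,8]]
Q^98 = (Q^49)² = [[204,319],[319,871]]
Q^196 = (Q^98)² = [[407,783],[783,610]]
Q^393 = (Q^196)²·Q = [[407,784],[784,609]]
F_393 mod 986 = Q^393[0][1] = 784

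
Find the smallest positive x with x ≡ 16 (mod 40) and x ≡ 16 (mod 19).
16

Using Chinese Remainder Theorem:
M = 40 × 19 = 760
M1 = 19, M2 = 40
y1 = 19^(-1) mod 40 = 19
y2 = 40^(-1) mod 19 = 10
x = (16×19×19 + 16×40×10) mod 760 = 16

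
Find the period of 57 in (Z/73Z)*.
18

73 is prime, so ord(57) divides φ(73) = 72.
Divisors of 72: 1, 2, 3, 4, 6, 8, 9, 12, 18, 24, 36, 72.
Repeated squaring: 57^1 ≡ 57, 57^2 ≡ 37, 57^4 ≡ 55, 57^8 ≡ 32, 57^16 ≡ 2, 57^32 ≡ 4, 57^64 ≡ 16 (mod 73).
Test 57^d mod 73 for each divisor d in increasing order:
57^1 ≡ 57
57^2 ≡ 37
57^3 = 57^2·57^1 ≡ 65
57^4 ≡ 55
57^6 = 57^4·57^2 ≡ 64
57^8 ≡ 32
57^9 = 57^8·57^1 ≡ 72
57^12 = 57^8·57^4 ≡ 8
57^18 = 57^16·57^2 ≡ 1  ← first divisor giving 1
The order is 18.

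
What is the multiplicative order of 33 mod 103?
51

103 is prime, so ord(33) divides φ(103) = 102.
Divisors of 102: 1, 2, 3, 6, 17, 34, 51, 102.
Repeated squaring: 33^1 ≡ 33, 33^2 ≡ 59, 33^4 ≡ 82, 33^8 ≡ 29, 33^16 ≡ 17, 33^32 ≡ 83, 33^64 ≡ 91 (mod 103).
Test 33^d mod 103 for each divisor d in increasing order:
33^1 ≡ 33
33^2 ≡ 59
33^3 = 33^2·33^1 ≡ 93
33^6 = 33^4·33^2 ≡ 100
33^17 = 33^16·33^1 ≡ 46
33^34 = 33^32·33^2 ≡ 56
33^51 = 33^32·33^16·33^2·33^1 ≡ 1  ← first divisor giving 1
The order is 51.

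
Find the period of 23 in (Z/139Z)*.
46

139 is prime, so ord(23) divides φ(139) = 138.
Divisors of 138: 1, 2, 3, 6, 23, 46, 69, 138.
Repeated squaring: 23^1 ≡ 23, 23^2 ≡ 112, 23^4 ≡ 34, 23^8 ≡ 44, 23^16 ≡ 129, 23^32 ≡ 100, 23^64 ≡ 131, 23^128 ≡ 64 (mod 139).
Test 23^d mod 139 for each divisor d in increasing order:
23^1 ≡ 23
23^2 ≡ 112
23^3 = 23^2·23^1 ≡ 74
23^6 = 23^4·23^2 ≡ 55
23^23 = 23^16·23^4·23^2·23^1 ≡ 138
23^46 = 23^32·23^8·23^4·23^2 ≡ 1  ← first divisor giving 1
The order is 46.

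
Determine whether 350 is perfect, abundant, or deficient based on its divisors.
abundant

Proper divisors of 350: sum = 1 + 2 + 5 + 7 + 10 + 14 + 25 + 35 + 50 + 70 + 175 = 394
Since 394 > 350, 350 is abundant.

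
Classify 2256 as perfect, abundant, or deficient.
abundant

Proper divisors of 2256: sum = 1 + 2 + 3 + 4 + 6 + 8 + 12 + 16 + ... + 376 + 564 + 752 + 1128 (19 divisors) = 3696
Since 3696 > 2256, 2256 is abundant.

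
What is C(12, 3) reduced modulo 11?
0

Using Lucas' theorem:
Write n=12 and k=3 in base 11:
n in base 11: [1, 1]
k in base 11: [0, 3]
C(12,3) mod 11 = ∏ C(n_i, k_i) mod 11
Digit binomials (mod 11): C(1,0) = 1; C(1,3) = 0 (k_i > n_i)
Product: 1 × 0 = 0 ≡ 0 (mod 11)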